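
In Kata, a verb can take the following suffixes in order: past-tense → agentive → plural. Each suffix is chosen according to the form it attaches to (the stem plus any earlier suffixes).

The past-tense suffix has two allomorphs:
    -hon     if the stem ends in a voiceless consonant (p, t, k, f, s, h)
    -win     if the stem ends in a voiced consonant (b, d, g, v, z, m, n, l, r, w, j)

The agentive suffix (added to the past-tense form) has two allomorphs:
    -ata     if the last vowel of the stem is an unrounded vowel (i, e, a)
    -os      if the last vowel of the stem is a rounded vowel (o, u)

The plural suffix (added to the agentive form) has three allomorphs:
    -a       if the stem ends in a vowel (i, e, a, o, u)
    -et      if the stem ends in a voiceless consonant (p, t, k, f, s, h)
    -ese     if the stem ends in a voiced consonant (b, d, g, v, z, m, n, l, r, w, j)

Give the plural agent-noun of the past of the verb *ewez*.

*ewez* — final consonant /z/ (voiced) → -win → *ewezwin*.
Since the last vowel of the past-tense form *ewezwin* is /i/ (an unrounded vowel), it takes -ata, giving *ewezwinata*.
The agentive form *ewezwinata* — final sound /a/ (a vowel) → -a → *ewezwinataa*.

ewezwinataa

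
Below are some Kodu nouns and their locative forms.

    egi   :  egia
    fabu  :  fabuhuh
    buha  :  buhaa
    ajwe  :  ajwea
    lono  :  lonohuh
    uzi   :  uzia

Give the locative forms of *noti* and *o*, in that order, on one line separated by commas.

The suffix is conditioned by the last vowel: -huh when the last vowel of the stem is a rounded vowel (*fabu*, *lono*); -a when the last vowel of the stem is an unrounded vowel (*egi*, *buha*, *ajwe*, *uzi*).
The last vowel of *noti* is /i/, which is an unrounded vowel, so the suffix is -a, giving *notia*.
Since the last vowel of *o* is /o/ (a rounded vowel), it takes -huh, giving *ohuh*.

notia, ohuh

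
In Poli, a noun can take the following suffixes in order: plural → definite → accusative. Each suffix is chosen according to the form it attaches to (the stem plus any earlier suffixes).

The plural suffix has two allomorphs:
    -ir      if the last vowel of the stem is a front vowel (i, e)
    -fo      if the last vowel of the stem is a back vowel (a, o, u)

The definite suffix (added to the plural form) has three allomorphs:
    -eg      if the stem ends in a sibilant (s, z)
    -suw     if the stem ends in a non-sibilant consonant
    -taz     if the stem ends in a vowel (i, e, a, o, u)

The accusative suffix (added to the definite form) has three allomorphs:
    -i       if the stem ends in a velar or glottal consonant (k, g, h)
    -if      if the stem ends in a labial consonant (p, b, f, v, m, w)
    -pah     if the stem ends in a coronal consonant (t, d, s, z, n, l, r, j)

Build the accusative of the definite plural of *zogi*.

*zogi*: last vowel = /i/, a front vowel → -ir → *zogiir*.
The final sound of the plural form *zogiir* is /r/, which is a non-sibilant consonant, so the definite suffix is -suw, giving *zogiirsuw*.
The definite form *zogiirsuw*: final consonant = /w/, labial → -if → *zogiirsuwif*.

zogiirsuwif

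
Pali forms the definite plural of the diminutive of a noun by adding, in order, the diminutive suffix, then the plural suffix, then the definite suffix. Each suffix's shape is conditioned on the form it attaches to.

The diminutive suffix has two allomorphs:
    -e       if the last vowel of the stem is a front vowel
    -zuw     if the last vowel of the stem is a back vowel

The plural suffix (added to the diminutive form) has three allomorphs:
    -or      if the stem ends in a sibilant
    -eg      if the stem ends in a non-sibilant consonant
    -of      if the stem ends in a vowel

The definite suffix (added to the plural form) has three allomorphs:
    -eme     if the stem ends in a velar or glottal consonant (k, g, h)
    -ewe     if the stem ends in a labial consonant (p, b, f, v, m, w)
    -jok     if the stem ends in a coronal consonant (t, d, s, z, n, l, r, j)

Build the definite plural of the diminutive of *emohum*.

emohumzuwegeme

*emohum* — last vowel /u/ (a back vowel) → -zuw → *emohumzuw*.
Since the final sound of the diminutive form *emohumzuw* is /w/ (a non-sibilant consonant), it takes -eg, giving *emohumzuweg*.
The plural form *emohumzuweg* — final consonant /g/ (velar/glottal) → -eme → *emohumzuwegeme*.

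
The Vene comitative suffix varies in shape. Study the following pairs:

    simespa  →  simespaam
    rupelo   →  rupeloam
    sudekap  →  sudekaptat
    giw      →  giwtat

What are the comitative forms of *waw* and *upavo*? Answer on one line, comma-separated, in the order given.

The suffix is conditioned by the final sound: -tat when the stem ends in a consonant (*sudekap*, *giw*); -am when the stem ends in a vowel (*simespa*, *rupelo*).
The final sound of *waw* is /w/, which is a consonant, so the suffix is -tat, giving *wawtat*.
Since the final sound of *upavo* is /o/ (a vowel), it takes -am, giving *upavoam*.

wawtat, upavoam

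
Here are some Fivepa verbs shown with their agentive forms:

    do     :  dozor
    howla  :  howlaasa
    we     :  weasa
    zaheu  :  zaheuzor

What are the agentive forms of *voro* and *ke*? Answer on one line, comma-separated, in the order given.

The alternation tracks the last vowel of the stem — -zor when the last vowel of the stem is a rounded vowel (*do*, *zaheu*); -asa when the last vowel of the stem is an unrounded vowel (*howla*, *we*).
The last vowel of *voro* is /o/, which is a rounded vowel, so the suffix is -zor, giving *vorozor*.
The last vowel of *ke* is /e/, which is an unrounded vowel, so the suffix is -asa, giving *keasa*.

vorozor, keasa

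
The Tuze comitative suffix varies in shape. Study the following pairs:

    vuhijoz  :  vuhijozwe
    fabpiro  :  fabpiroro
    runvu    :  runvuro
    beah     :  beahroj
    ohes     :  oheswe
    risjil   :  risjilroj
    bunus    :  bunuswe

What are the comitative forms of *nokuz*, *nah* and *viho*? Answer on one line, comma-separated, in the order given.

nokuzwe, nahroj, vihoro

The alternation tracks the final sound of the stem — -we when the stem ends in a sibilant (*vuhijoz*, *ohes*, *bunus*); -roj when the stem ends in a non-sibilant consonant (*beah*, *risjil*); -ro when the stem ends in a vowel (*fabpiro*, *runvu*).
Since the final sound of *nokuz* is /z/ (a sibilant), it takes -we, giving *nokuzwe*.
Since the final sound of *nah* is /h/ (a non-sibilant consonant), it takes -roj, giving *nahroj*.
*viho*: final sound = /o/, a vowel → -ro → *vihoro*.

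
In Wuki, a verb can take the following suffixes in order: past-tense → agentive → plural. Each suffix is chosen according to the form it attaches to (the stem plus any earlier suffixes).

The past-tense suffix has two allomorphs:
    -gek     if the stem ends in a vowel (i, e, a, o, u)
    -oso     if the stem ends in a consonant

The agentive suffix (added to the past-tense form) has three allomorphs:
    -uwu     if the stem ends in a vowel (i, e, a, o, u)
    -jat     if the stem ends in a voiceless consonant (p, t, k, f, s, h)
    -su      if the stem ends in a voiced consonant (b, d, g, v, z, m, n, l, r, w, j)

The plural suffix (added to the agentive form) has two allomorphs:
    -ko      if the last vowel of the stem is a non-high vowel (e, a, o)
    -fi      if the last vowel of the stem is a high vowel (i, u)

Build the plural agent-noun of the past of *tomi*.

tomigekjatko

*tomi* — final sound /i/ (a vowel) → -gek → *tomigek*.
The past-tense form *tomigek* — final sound /k/ (a voiceless consonant) → -jat → *tomigekjat*.
Since the last vowel of the agentive form *tomigekjat* is /a/ (a non-high vowel), it takes -ko, giving *tomigekjatko*.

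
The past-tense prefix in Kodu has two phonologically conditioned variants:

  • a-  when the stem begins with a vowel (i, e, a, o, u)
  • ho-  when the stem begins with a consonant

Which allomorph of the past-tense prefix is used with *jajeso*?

ho-

Since the first sound of *jajeso* is /j/ (a consonant), it takes ho-.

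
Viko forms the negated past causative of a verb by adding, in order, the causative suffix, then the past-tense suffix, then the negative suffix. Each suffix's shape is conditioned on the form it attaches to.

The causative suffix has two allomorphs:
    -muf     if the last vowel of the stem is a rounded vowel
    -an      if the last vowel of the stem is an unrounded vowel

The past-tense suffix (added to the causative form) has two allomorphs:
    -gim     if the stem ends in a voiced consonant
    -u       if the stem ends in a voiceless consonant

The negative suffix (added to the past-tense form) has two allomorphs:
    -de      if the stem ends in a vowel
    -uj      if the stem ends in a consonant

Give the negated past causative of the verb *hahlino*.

hahlinomufude

*hahlino* — last vowel /o/ (a rounded vowel) → -muf → *hahlinomuf*.
The final consonant of the causative form *hahlinomuf* is /f/, which is voiceless, so the past-tense suffix is -u, giving *hahlinomufu*.
Since the final sound of the past-tense form *hahlinomufu* is /u/ (a vowel), it takes -de, giving *hahlinomufude*.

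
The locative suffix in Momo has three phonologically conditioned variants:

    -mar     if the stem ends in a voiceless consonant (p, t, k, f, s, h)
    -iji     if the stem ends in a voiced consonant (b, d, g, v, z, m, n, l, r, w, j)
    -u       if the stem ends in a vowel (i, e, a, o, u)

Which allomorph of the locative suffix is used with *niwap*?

-mar

The final sound of *niwap* is /p/, which is a voiceless consonant, so the suffix is -mar.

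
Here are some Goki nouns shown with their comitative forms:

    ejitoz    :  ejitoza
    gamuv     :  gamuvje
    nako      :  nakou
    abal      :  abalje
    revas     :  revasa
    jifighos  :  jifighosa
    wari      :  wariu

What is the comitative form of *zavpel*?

zavpelje

The alternation tracks the final sound of the stem — -a when the stem ends in a sibilant (*ejitoz*, *revas*, *jifighos*); -je when the stem ends in a non-sibilant consonant (*gamuv*, *abal*); -u when the stem ends in a vowel (*nako*, *wari*).
The final sound of *zavpel* is /l/, which is a non-sibilant consonant, so the suffix is -je, giving *zavpelje*.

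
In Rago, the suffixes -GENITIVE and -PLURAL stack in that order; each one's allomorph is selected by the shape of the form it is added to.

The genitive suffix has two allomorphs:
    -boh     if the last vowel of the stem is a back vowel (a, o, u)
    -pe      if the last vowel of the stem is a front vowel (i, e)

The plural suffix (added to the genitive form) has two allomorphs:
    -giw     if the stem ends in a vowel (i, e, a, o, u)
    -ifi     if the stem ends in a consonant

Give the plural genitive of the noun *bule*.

bulepegiw

*bule*: last vowel = /e/, a front vowel → -pe → *bulepe*.
The genitive form *bulepe* — final sound /e/ (a vowel) → -giw → *bulepegiw*.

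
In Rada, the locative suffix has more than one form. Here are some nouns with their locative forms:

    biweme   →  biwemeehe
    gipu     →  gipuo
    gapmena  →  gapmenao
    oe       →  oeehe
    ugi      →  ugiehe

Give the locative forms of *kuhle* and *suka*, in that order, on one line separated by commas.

Looking at the last vowel of each stem: -ehe when the last vowel of the stem is a front vowel (*biweme*, *oe*, *ugi*); -o when the last vowel of the stem is a back vowel (*gipu*, *gapmena*).
*kuhle* — last vowel /e/ (a front vowel) → -ehe → *kuhleehe*.
*suka*: last vowel = /a/, a back vowel → -o → *sukao*.

kuhleehe, sukao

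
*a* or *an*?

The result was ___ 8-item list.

an

The indefinite article is chosen by the initial *sound* of the following word, not its spelling.
The number *8* is spoken "eight", beginning with /eɪt/ — a vowel sound.
So the article is *an*: The result was an 8-item list.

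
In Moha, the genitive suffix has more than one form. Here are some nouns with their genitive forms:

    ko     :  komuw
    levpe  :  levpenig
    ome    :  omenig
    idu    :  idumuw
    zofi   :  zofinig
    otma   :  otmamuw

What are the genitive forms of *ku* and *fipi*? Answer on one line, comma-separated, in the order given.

kumuw, fipinig

The suffix is conditioned by the last vowel: -nig when the last vowel of the stem is a front vowel (*levpe*, *ome*, *zofi*); -muw when the last vowel of the stem is a back vowel (*ko*, *idu*, *otma*).
*ku* — last vowel /u/ (a back vowel) → -muw → *kumuw*.
Since the last vowel of *fipi* is /i/ (a front vowel), it takes -nig, giving *fipinig*.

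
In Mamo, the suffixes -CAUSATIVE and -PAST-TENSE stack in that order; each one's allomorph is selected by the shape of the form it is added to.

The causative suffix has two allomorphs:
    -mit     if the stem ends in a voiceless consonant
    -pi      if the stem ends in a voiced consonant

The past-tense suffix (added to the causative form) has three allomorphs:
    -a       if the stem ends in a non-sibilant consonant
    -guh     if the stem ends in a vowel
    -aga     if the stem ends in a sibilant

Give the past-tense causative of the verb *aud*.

audpiguh

*aud*: final consonant = /d/, voiced → -pi → *audpi*.
The causative form *audpi*: final sound = /i/, a vowel → -guh → *audpiguh*.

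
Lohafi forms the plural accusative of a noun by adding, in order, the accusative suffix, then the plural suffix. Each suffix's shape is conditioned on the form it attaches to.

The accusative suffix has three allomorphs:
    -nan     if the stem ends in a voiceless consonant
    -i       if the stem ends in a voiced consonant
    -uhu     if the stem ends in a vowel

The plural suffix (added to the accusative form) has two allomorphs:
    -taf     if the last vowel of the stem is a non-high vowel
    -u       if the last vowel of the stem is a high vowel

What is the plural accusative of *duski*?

Since the final sound of *duski* is /i/ (a vowel), it takes -uhu, giving *duskiuhu*.
The last vowel of the accusative form *duskiuhu* is /u/, which is a high vowel, so the plural suffix is -u, giving *duskiuhuu*.

duskiuhuu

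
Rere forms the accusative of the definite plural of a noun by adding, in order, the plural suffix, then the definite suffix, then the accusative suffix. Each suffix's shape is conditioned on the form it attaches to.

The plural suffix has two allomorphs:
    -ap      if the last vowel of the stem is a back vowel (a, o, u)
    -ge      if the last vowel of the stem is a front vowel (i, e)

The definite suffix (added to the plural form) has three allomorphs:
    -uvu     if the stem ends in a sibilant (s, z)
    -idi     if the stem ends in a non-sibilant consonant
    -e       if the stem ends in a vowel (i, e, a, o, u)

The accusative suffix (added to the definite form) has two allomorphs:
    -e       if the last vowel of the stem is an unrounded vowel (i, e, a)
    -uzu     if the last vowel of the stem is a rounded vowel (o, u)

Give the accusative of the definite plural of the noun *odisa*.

The last vowel of *odisa* is /a/, which is a back vowel, so the plural suffix is -ap, giving *odisaap*.
The plural form *odisaap*: final sound = /p/, a non-sibilant consonant → -idi → *odisaapidi*.
The last vowel of the definite form *odisaapidi* is /i/, which is an unrounded vowel, so the accusative suffix is -e, giving *odisaapidie*.

odisaapidie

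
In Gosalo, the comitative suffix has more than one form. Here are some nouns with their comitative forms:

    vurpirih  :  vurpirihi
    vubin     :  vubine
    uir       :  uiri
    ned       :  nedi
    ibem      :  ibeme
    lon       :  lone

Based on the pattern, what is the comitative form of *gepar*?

gepari

The suffix is conditioned by the final consonant: -e when the stem ends in a nasal (*vubin*, *ibem*, *lon*); -i when the stem ends in a non-nasal consonant (*vurpirih*, *uir*, *ned*).
*gepar*: final consonant = /r/, non-nasal → -i → *gepari*.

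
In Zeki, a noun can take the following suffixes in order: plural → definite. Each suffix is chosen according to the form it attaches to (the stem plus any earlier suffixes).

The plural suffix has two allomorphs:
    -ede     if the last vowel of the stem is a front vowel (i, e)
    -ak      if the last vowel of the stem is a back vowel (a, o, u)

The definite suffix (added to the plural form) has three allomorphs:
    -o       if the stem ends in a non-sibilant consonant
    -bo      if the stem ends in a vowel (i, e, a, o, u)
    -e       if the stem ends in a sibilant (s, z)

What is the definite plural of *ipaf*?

ipafako

The last vowel of *ipaf* is /a/, which is a back vowel, so the plural suffix is -ak, giving *ipafak*.
The plural form *ipafak* — final sound /k/ (a non-sibilant consonant) → -o → *ipafako*.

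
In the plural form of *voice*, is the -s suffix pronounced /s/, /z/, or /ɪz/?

The stem *voice* ends in a sibilant (/s, z, ʃ, ʒ, tʃ, dʒ/).
The plural suffix surfaces as /ɪz/ after sibilants, /s/ after other voiceless consonants, and /z/ after other voiced sounds.
So the plural -s on *voice* is pronounced /ɪz/.

/ɪz/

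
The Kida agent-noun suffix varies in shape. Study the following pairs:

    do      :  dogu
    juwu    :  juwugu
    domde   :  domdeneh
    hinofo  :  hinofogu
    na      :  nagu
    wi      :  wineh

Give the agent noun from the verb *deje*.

The pattern is front/back vowel harmony: -neh when the last vowel of the stem is a front vowel (*domde*, *wi*); -gu when the last vowel of the stem is a back vowel (*do*, *juwu*, *hinofo*, *na*).
The last vowel of *deje* is /e/, which is a front vowel, so the suffix is -neh, giving *dejeneh*.

dejeneh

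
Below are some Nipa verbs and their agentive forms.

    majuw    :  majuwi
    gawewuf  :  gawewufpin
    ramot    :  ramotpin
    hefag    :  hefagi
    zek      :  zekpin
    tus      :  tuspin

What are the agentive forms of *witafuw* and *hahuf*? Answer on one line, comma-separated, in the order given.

The pattern is voicing of the final consonant: -pin when the stem ends in a voiceless consonant (*gawewuf*, *ramot*, *zek*, *tus*); -i when the stem ends in a voiced consonant (*majuw*, *hefag*).
The final consonant of *witafuw* is /w/, which is voiced, so the suffix is -i, giving *witafuwi*.
*hahuf* — final consonant /f/ (voiceless) → -pin → *hahufpin*.

witafuwi, hahufpin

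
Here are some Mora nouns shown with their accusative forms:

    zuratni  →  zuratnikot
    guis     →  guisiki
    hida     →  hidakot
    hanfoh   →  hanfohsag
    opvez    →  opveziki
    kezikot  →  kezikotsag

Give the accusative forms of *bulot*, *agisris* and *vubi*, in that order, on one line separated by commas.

bulotsag, agisrisiki, vubikot

The alternation tracks the final sound of the stem — -iki when the stem ends in a sibilant (*guis*, *opvez*); -sag when the stem ends in a non-sibilant consonant (*hanfoh*, *kezikot*); -kot when the stem ends in a vowel (*zuratni*, *hida*).
*bulot* — final sound /t/ (a non-sibilant consonant) → -sag → *bulotsag*.
The final sound of *agisris* is /s/, which is a sibilant, so the suffix is -iki, giving *agisrisiki*.
The final sound of *vubi* is /i/, which is a vowel, so the suffix is -kot, giving *vubikot*.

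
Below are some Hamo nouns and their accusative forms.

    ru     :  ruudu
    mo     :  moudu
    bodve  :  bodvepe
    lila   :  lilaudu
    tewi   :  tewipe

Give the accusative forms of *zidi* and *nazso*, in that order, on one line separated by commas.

Looking at the last vowel of each stem: -pe when the last vowel of the stem is a front vowel (*bodve*, *tewi*); -udu when the last vowel of the stem is a back vowel (*ru*, *mo*, *lila*).
*zidi* — last vowel /i/ (a front vowel) → -pe → *zidipe*.
The last vowel of *nazso* is /o/, which is a back vowel, so the suffix is -udu, giving *nazsoudu*.

zidipe, nazsoudu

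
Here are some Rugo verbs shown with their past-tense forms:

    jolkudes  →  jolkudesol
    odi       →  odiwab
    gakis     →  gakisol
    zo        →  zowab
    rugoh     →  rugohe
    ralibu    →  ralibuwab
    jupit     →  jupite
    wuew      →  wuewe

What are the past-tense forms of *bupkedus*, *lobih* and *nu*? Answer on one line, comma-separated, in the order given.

bupkedusol, lobihe, nuwab

The pattern is sibilance of the final sound: -ol when the stem ends in a sibilant (*jolkudes*, *gakis*); -e when the stem ends in a non-sibilant consonant (*rugoh*, *jupit*, *wuew*); -wab when the stem ends in a vowel (*odi*, *zo*, *ralibu*).
Since the final sound of *bupkedus* is /s/ (a sibilant), it takes -ol, giving *bupkedusol*.
*lobih* — final sound /h/ (a non-sibilant consonant) → -e → *lobihe*.
*nu*: final sound = /u/, a vowel → -wab → *nuwab*.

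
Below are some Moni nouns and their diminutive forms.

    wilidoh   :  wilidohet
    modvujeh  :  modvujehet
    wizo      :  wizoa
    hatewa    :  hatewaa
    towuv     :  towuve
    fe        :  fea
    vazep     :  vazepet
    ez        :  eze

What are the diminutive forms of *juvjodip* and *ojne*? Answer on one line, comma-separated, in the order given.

The pattern is voicing of the final sound: -et when the stem ends in a voiceless consonant (*wilidoh*, *modvujeh*, *vazep*); -e when the stem ends in a voiced consonant (*towuv*, *ez*); -a when the stem ends in a vowel (*wizo*, *hatewa*, *fe*).
*juvjodip* — final sound /p/ (a voiceless consonant) → -et → *juvjodipet*.
*ojne*: final sound = /e/, a vowel → -a → *ojnea*.

juvjodipet, ojnea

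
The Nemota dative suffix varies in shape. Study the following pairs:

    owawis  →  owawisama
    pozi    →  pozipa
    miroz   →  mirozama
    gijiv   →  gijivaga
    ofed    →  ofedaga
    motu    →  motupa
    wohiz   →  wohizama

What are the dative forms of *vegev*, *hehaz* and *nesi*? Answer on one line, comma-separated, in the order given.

Looking at the final sound of each stem: -ama when the stem ends in a sibilant (*owawis*, *miroz*, *wohiz*); -aga when the stem ends in a non-sibilant consonant (*gijiv*, *ofed*); -pa when the stem ends in a vowel (*pozi*, *motu*).
*vegev*: final sound = /v/, a non-sibilant consonant → -aga → *vegevaga*.
*hehaz*: final sound = /z/, a sibilant → -ama → *hehazama*.
Since the final sound of *nesi* is /i/ (a vowel), it takes -pa, giving *nesipa*.

vegevaga, hehazama, nesipa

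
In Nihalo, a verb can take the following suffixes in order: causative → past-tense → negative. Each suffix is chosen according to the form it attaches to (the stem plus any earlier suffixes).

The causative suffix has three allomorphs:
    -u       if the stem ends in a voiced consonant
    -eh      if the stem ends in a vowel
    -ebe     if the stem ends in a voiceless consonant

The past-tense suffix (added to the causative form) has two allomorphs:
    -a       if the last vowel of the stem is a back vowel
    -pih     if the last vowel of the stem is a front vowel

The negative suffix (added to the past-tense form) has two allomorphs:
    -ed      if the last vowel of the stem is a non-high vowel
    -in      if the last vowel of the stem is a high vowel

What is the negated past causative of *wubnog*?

wubnoguaed

Since the final sound of *wubnog* is /g/ (a voiced consonant), it takes -u, giving *wubnogu*.
The last vowel of the causative form *wubnogu* is /u/, which is a back vowel, so the past-tense suffix is -a, giving *wubnogua*.
The past-tense form *wubnogua* — last vowel /a/ (a non-high vowel) → -ed → *wubnoguaed*.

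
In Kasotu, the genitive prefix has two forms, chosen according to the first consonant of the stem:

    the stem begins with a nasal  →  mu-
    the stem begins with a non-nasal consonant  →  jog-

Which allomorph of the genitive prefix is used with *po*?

The first consonant of *po* is /p/, which is non-nasal, so the prefix is jog-.

jog-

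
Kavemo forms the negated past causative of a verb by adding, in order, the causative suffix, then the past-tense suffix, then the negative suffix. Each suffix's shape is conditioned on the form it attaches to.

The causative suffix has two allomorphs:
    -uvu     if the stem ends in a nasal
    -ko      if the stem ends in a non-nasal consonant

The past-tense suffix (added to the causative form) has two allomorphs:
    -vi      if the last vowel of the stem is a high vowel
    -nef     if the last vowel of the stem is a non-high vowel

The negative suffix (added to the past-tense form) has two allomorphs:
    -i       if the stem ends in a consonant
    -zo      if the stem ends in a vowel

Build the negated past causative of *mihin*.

*mihin*: final consonant = /n/, a nasal → -uvu → *mihinuvu*.
Since the last vowel of the causative form *mihinuvu* is /u/ (a high vowel), it takes -vi, giving *mihinuvuvi*.
Since the final sound of the past-tense form *mihinuvuvi* is /i/ (a vowel), it takes -zo, giving *mihinuvuvizo*.

mihinuvuvizo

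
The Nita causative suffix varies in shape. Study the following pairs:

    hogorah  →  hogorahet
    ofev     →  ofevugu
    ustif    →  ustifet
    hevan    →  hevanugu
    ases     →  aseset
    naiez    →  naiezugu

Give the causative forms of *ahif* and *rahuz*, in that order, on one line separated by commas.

Looking at the final consonant of each stem: -et when the stem ends in a voiceless consonant (*hogorah*, *ustif*, *ases*); -ugu when the stem ends in a voiced consonant (*ofev*, *hevan*, *naiez*).
The final consonant of *ahif* is /f/, which is voiceless, so the suffix is -et, giving *ahifet*.
The final consonant of *rahuz* is /z/, which is voiced, so the suffix is -ugu, giving *rahuzugu*.

ahifet, rahuzugu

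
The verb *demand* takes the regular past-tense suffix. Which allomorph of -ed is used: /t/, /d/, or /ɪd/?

The stem *demand* ends in /t/ or /d/.
The -ed suffix is realized as /ɪd/ after /t, d/; as /t/ after other voiceless consonants; and as /d/ after other voiced sounds.
So -ed on *demand* is pronounced /ɪd/.

/ɪd/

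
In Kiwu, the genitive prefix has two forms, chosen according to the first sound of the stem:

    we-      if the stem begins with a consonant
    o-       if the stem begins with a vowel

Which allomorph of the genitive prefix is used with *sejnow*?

we-

The first sound of *sejnow* is /s/, which is a consonant, so the prefix is we-.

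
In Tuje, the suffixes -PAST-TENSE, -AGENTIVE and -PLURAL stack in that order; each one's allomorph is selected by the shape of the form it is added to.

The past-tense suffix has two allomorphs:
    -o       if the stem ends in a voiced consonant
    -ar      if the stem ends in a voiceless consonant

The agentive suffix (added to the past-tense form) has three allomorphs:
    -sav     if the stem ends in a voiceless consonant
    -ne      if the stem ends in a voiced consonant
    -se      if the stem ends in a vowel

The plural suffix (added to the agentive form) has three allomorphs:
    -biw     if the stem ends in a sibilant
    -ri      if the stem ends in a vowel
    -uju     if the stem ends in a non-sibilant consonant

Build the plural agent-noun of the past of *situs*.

situsarneri

*situs* — final consonant /s/ (voiceless) → -ar → *situsar*.
Since the final sound of the past-tense form *situsar* is /r/ (a voiced consonant), it takes -ne, giving *situsarne*.
The agentive form *situsarne*: final sound = /e/, a vowel → -ri → *situsarneri*.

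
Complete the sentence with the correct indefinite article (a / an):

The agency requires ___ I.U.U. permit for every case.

an

The indefinite article is chosen by the initial *sound* of the following word, not its spelling.
The initialism *I.U.U.* is read letter by letter; the first letter, I, is pronounced /aɪ/, which begins with a vowel sound.
So the article is *an*: The agency requires an I.U.U. permit for every case.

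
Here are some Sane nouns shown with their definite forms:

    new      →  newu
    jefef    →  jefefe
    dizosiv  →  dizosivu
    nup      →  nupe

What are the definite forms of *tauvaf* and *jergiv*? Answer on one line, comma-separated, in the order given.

The alternation tracks the final consonant of the stem — -e when the stem ends in a voiceless consonant (*jefef*, *nup*); -u when the stem ends in a voiced consonant (*new*, *dizosiv*).
*tauvaf*: final consonant = /f/, voiceless → -e → *tauvafe*.
*jergiv* — final consonant /v/ (voiced) → -u → *jergivu*.

tauvafe, jergivu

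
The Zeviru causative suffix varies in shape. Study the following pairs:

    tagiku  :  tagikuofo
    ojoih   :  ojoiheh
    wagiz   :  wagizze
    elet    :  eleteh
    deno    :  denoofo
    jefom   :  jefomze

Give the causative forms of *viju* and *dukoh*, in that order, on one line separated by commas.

vijuofo, dukoheh

The alternation tracks the final sound of the stem — -eh when the stem ends in a voiceless consonant (*ojoih*, *elet*); -ze when the stem ends in a voiced consonant (*wagiz*, *jefom*); -ofo when the stem ends in a vowel (*tagiku*, *deno*).
*viju*: final sound = /u/, a vowel → -ofo → *vijuofo*.
*dukoh* — final sound /h/ (a voiceless consonant) → -eh → *dukoheh*.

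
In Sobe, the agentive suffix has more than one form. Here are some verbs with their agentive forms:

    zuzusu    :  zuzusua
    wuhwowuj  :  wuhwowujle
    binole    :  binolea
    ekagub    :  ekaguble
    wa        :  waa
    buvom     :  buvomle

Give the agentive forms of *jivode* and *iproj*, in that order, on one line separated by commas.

Looking at the final sound of each stem: -le when the stem ends in a consonant (*wuhwowuj*, *ekagub*, *buvom*); -a when the stem ends in a vowel (*zuzusu*, *binole*, *wa*).
Since the final sound of *jivode* is /e/ (a vowel), it takes -a, giving *jivodea*.
The final sound of *iproj* is /j/, which is a consonant, so the suffix is -le, giving *iprojle*.

jivodea, iprojle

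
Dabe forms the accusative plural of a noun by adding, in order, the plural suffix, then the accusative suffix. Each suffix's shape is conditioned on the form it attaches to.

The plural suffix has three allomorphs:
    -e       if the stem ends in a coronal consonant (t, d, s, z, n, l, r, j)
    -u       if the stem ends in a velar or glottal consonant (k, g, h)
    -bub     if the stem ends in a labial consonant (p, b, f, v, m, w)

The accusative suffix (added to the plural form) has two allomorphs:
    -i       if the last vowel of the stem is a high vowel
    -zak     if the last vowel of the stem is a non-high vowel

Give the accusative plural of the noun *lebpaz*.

The final consonant of *lebpaz* is /z/, which is coronal, so the plural suffix is -e, giving *lebpaze*.
The plural form *lebpaze*: last vowel = /e/, a non-high vowel → -zak → *lebpazezak*.

lebpazezak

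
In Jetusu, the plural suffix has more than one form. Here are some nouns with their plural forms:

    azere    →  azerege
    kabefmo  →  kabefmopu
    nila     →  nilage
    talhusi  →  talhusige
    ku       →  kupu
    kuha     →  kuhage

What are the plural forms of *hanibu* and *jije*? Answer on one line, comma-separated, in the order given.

hanibupu, jijege

The alternation tracks the last vowel of the stem — -pu when the last vowel of the stem is a rounded vowel (*kabefmo*, *ku*); -ge when the last vowel of the stem is an unrounded vowel (*azere*, *nila*, *talhusi*, *kuha*).
Since the last vowel of *hanibu* is /u/ (a rounded vowel), it takes -pu, giving *hanibupu*.
Since the last vowel of *jije* is /e/ (an unrounded vowel), it takes -ge, giving *jijege*.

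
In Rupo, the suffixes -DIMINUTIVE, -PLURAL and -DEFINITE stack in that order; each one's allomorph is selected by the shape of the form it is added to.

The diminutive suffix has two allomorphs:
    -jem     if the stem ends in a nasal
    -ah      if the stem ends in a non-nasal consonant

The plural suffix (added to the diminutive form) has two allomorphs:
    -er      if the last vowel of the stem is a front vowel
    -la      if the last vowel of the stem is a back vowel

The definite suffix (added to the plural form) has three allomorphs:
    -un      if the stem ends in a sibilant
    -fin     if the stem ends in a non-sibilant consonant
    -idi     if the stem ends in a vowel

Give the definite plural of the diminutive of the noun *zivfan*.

zivfanjemerfin

Since the final consonant of *zivfan* is /n/ (a nasal), it takes -jem, giving *zivfanjem*.
The diminutive form *zivfanjem*: last vowel = /e/, a front vowel → -er → *zivfanjemer*.
Since the final sound of the plural form *zivfanjemer* is /r/ (a non-sibilant consonant), it takes -fin, giving *zivfanjemerfin*.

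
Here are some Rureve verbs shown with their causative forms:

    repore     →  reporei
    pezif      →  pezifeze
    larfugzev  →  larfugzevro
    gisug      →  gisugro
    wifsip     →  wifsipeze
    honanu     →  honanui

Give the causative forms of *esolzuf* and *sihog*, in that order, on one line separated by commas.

Looking at the final sound of each stem: -eze when the stem ends in a voiceless consonant (*pezif*, *wifsip*); -ro when the stem ends in a voiced consonant (*larfugzev*, *gisug*); -i when the stem ends in a vowel (*repore*, *honanu*).
*esolzuf* — final sound /f/ (a voiceless consonant) → -eze → *esolzufeze*.
*sihog*: final sound = /g/, a voiced consonant → -ro → *sihogro*.

esolzufeze, sihogro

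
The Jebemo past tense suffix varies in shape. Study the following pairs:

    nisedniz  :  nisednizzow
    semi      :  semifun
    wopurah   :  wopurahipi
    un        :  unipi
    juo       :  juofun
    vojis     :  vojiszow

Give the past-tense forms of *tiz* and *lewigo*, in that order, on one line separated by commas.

Looking at the final sound of each stem: -zow when the stem ends in a sibilant (*nisedniz*, *vojis*); -ipi when the stem ends in a non-sibilant consonant (*wopurah*, *un*); -fun when the stem ends in a vowel (*semi*, *juo*).
*tiz* — final sound /z/ (a sibilant) → -zow → *tizzow*.
Since the final sound of *lewigo* is /o/ (a vowel), it takes -fun, giving *lewigofun*.

tizzow, lewigofun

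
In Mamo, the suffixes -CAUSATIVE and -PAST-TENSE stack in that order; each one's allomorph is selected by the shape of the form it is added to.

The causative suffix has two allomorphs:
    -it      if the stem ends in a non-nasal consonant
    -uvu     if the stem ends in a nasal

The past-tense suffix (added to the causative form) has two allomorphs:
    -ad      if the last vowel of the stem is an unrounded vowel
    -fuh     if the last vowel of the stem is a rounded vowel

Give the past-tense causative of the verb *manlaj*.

*manlaj* — final consonant /j/ (non-nasal) → -it → *manlajit*.
The causative form *manlajit* — last vowel /i/ (an unrounded vowel) → -ad → *manlajitad*.

manlajitad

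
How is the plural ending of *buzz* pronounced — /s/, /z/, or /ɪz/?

/ɪz/

The stem *buzz* ends in a sibilant (/s, z, ʃ, ʒ, tʃ, dʒ/).
The plural suffix surfaces as /ɪz/ after sibilants, /s/ after other voiceless consonants, and /z/ after other voiced sounds.
So the plural -s on *buzz* is pronounced /ɪz/.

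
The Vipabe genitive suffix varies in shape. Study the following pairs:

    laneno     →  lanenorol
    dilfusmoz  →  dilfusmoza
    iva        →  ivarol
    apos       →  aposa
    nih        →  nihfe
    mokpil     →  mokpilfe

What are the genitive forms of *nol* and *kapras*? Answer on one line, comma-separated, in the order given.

The alternation tracks the final sound of the stem — -a when the stem ends in a sibilant (*dilfusmoz*, *apos*); -fe when the stem ends in a non-sibilant consonant (*nih*, *mokpil*); -rol when the stem ends in a vowel (*laneno*, *iva*).
Since the final sound of *nol* is /l/ (a non-sibilant consonant), it takes -fe, giving *nolfe*.
The final sound of *kapras* is /s/, which is a sibilant, so the suffix is -a, giving *kaprasa*.

nolfe, kaprasa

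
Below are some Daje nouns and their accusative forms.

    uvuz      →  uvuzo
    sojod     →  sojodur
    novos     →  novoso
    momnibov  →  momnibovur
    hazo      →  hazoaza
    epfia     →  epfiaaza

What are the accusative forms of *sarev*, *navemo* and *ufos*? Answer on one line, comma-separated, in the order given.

sarevur, navemoaza, ufoso

The suffix is conditioned by the final sound: -o when the stem ends in a sibilant (*uvuz*, *novos*); -ur when the stem ends in a non-sibilant consonant (*sojod*, *momnibov*); -aza when the stem ends in a vowel (*hazo*, *epfia*).
The final sound of *sarev* is /v/, which is a non-sibilant consonant, so the suffix is -ur, giving *sarevur*.
*navemo*: final sound = /o/, a vowel → -aza → *navemoaza*.
Since the final sound of *ufos* is /s/ (a sibilant), it takes -o, giving *ufoso*.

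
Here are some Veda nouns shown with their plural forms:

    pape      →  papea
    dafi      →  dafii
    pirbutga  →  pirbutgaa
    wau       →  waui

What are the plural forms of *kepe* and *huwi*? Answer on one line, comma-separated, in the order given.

The suffix is conditioned by the last vowel: -i when the last vowel of the stem is a high vowel (*dafi*, *wau*); -a when the last vowel of the stem is a non-high vowel (*pape*, *pirbutga*).
*kepe*: last vowel = /e/, a non-high vowel → -a → *kepea*.
*huwi*: last vowel = /i/, a high vowel → -i → *huwii*.

kepea, huwii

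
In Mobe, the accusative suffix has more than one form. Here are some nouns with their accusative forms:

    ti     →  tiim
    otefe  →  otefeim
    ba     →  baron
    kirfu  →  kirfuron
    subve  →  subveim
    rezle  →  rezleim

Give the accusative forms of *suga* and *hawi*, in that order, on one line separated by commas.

sugaron, hawiim

Looking at the last vowel of each stem: -im when the last vowel of the stem is a front vowel (*ti*, *otefe*, *subve*, *rezle*); -ron when the last vowel of the stem is a back vowel (*ba*, *kirfu*).
*suga* — last vowel /a/ (a back vowel) → -ron → *sugaron*.
The last vowel of *hawi* is /i/, which is a front vowel, so the suffix is -im, giving *hawiim*.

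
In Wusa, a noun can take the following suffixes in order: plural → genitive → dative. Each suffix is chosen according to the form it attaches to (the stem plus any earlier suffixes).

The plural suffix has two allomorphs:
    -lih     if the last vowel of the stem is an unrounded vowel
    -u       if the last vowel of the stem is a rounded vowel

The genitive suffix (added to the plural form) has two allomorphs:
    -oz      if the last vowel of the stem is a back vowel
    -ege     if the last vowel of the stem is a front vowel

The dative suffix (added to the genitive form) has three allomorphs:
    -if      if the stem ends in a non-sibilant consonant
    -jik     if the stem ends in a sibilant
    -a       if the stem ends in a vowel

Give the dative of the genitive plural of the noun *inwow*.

The last vowel of *inwow* is /o/, which is a rounded vowel, so the plural suffix is -u, giving *inwowu*.
The plural form *inwowu*: last vowel = /u/, a back vowel → -oz → *inwowuoz*.
The genitive form *inwowuoz* — final sound /z/ (a sibilant) → -jik → *inwowuozjik*.

inwowuozjik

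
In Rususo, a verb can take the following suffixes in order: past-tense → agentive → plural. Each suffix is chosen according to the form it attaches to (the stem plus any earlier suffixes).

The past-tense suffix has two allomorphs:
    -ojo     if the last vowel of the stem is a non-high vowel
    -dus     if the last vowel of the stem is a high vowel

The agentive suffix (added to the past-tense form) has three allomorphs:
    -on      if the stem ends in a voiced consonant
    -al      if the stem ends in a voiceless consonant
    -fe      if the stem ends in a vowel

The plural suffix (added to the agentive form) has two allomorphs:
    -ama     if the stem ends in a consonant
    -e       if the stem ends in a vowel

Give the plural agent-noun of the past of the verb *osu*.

*osu*: last vowel = /u/, a high vowel → -dus → *osudus*.
The past-tense form *osudus* — final sound /s/ (a voiceless consonant) → -al → *osudusal*.
The final sound of the agentive form *osudusal* is /l/, which is a consonant, so the plural suffix is -ama, giving *osudusalama*.

osudusalama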